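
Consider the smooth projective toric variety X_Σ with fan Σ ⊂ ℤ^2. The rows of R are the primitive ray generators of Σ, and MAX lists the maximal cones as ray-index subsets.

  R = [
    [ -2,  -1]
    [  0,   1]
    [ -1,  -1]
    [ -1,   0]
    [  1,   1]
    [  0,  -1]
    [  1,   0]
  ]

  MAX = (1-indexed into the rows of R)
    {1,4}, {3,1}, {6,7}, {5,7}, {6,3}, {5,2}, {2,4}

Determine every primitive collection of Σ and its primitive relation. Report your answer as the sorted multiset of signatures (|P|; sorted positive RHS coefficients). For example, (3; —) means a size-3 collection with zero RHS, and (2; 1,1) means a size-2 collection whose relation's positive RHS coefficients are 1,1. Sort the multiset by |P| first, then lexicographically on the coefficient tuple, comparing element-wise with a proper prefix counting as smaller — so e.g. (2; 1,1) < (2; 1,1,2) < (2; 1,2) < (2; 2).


14 minimal non-faces of Δ(Σ) (on 7 rays):

  {2,6}:  v_{2} + v_{6} = 0 — sig = (2; —)
  {3,5}:  v_{3} + v_{5} = 0 — sig = (2; —)
  {4,7}:  v_{4} + v_{7} = 0 — sig = (2; —)
  {1,5}:  v_{1} + v_{5} = v_{4} — sig = (2; 1)
  {1,7}:  v_{1} + v_{7} = v_{3} — sig = (2; 1)
  {2,3}:  v_{2} + v_{3} = v_{4} — sig = (2; 1)
  {2,7}:  v_{2} + v_{7} = v_{5} — sig = (2; 1)
  {3,4}:  v_{3} + v_{4} = v_{1} — sig = (2; 1)
  {3,7}:  v_{3} + v_{7} = v_{6} — sig = (2; 1)
  {4,5}:  v_{4} + v_{5} = v_{2} — sig = (2; 1)
  {4,6}:  v_{4} + v_{6} = v_{3} — sig = (2; 1)
  {5,6}:  v_{5} + v_{6} = v_{7} — sig = (2; 1)
  {1,2}:  v_{1} + v_{2} = 2·v_{4} — sig = (2; 2)
  {1,6}:  v_{1} + v_{6} = 2·v_{3} — sig = (2; 2)

so the primitive-relation signature multiset is
    (2; —)
    (2; —)
    (2; —)
    (2; 1)
    (2; 1)
    (2; 1)
    (2; 1)
    (2; 1)
    (2; 1)
    (2; 1)
    (2; 1)
    (2; 1)
    (2; 2)
    (2; 2)


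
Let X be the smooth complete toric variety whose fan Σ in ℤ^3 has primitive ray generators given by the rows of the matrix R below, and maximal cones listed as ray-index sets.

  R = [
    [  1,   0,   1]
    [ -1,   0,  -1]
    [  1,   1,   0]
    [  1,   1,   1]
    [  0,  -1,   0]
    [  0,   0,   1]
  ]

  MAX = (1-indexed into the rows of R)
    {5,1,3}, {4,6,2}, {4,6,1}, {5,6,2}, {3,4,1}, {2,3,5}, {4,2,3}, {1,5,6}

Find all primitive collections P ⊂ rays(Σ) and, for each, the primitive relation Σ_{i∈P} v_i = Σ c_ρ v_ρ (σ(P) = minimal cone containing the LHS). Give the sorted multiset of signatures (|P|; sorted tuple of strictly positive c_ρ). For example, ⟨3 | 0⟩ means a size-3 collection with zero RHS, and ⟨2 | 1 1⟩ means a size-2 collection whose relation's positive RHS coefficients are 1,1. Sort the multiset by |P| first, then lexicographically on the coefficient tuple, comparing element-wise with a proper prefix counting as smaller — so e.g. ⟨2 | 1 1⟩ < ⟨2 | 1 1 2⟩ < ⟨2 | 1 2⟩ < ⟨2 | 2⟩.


The 3 primitive collections of Σ (r=6, n=3):

  {1,2}:  v_{1} + v_{2} = 0 — sig = ⟨2 | 0⟩
  {3,6}:  v_{3} + v_{6} = v_{4} — sig = ⟨2 | 1⟩
  {4,5}:  v_{4} + v_{5} = v_{1} — sig = ⟨2 | 1⟩

Hence PRS(X_Σ) =
    |P|=2: 3 collections, coeffs (), (1), (1)


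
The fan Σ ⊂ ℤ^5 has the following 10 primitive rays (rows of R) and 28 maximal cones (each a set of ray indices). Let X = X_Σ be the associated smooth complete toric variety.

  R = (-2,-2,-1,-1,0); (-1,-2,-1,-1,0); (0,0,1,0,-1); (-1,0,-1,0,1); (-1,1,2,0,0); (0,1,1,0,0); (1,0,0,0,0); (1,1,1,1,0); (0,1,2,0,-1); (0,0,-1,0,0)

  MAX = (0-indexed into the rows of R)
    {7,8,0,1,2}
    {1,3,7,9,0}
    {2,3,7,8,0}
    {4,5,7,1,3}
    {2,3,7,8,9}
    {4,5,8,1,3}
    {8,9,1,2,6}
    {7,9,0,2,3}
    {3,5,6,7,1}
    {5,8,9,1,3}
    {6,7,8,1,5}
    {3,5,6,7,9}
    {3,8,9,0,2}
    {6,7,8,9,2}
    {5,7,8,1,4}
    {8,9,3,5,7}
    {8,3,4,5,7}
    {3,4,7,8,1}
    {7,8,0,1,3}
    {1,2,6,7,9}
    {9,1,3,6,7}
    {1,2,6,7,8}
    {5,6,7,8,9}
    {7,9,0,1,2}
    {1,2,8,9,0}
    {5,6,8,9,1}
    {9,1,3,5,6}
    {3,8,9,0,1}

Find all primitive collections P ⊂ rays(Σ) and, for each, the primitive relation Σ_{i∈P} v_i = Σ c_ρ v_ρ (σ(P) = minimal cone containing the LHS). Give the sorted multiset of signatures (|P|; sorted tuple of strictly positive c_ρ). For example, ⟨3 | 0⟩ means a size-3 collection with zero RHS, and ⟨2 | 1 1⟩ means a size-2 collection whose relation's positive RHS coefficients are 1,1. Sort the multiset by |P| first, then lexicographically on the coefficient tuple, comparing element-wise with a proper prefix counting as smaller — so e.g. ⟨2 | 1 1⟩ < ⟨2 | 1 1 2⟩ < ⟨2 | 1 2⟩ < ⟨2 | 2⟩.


Primitive collections (14):

  • {0,6}:  v_{0} + v_{6} = v_{1} ; sig = ⟨2 | 1⟩
  • {2,5}:  v_{2} + v_{5} = v_{8} ; sig = ⟨2 | 1⟩
  • {4,9}:  v_{4} + v_{9} = v_{3} + v_{8} ; sig = ⟨2 | 1 1⟩
  • {0,5}:  v_{0} + v_{5} = v_{1} + v_{3} + v_{8} ; sig = ⟨2 | 1 1 1⟩
  • {2,4}:  v_{2} + v_{4} = v_{1} + v_{3} + v_{7} + 2·v_{8} ; sig = ⟨2 | 1 1 1 2⟩
  • {4,6}:  v_{4} + v_{6} = v_{1} + 2·v_{5} + v_{7} ; sig = ⟨2 | 1 1 2⟩
  • {0,4}:  v_{0} + v_{4} = 2·v_{1} + 2·v_{3} + v_{7} + 2·v_{8} ; sig = ⟨2 | 1 2 2 2⟩
  • {2,3,6}:  v_{2} + v_{3} + v_{6} = 0 ; sig = ⟨3 | 0⟩
  • {1,2,3}:  v_{1} + v_{2} + v_{3} = v_{0} ; sig = ⟨3 | 1⟩
  • {3,6,8}:  v_{3} + v_{6} + v_{8} = v_{5} ; sig = ⟨3 | 1⟩
  • {1,5,7,9}:  v_{1} + v_{5} + v_{7} + v_{9} = 0 ; sig = ⟨4 | 0⟩
  • {1,7,8,9}:  v_{1} + v_{7} + v_{8} + v_{9} = v_{2} ; sig = ⟨4 | 1⟩
  • {0,7,8,9}:  v_{0} + v_{7} + v_{8} + v_{9} = 2·v_{2} + v_{3} ; sig = ⟨4 | 1 2⟩
  • {1,3,5,7,8}:  v_{1} + v_{3} + v_{5} + v_{7} + v_{8} = v_{4} ; sig = ⟨5 | 1⟩

so the primitive-relation signature multiset is
{ ⟨2 | 1⟩ ×2,  ⟨2 | 1 1⟩,  ⟨2 | 1 1 1⟩,  ⟨2 | 1 1 1 2⟩,  ⟨2 | 1 1 2⟩,  ⟨2 | 1 2 2 2⟩,  ⟨3 | 0⟩,  ⟨3 | 1⟩ ×2,  ⟨4 | 0⟩,  ⟨4 | 1⟩,  ⟨4 | 1 2⟩,  ⟨5 | 1⟩ }


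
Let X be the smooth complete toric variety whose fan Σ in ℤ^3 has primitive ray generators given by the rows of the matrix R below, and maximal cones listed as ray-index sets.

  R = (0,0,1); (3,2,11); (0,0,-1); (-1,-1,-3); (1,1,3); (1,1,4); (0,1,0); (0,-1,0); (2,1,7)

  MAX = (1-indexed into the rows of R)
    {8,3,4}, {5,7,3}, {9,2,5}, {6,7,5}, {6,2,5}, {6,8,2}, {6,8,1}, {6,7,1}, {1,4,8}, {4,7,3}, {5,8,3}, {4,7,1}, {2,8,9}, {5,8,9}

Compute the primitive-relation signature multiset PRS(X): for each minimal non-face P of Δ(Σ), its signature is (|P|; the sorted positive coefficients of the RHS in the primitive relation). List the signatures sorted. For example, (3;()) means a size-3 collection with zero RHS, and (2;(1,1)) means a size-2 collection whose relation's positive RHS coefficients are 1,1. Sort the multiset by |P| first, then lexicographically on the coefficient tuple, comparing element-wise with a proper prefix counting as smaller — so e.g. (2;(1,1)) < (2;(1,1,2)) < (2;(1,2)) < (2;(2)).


17 minimal non-faces of Δ(Σ) (on 9 rays):

  • {1,3}:  v_{1} + v_{3} = 0 — sig = (2;())
  • {4,5}:  v_{4} + v_{5} = 0 — sig = (2;())
  • {7,8}:  v_{7} + v_{8} = 0 — sig = (2;())
  • {1,5}:  v_{1} + v_{5} = v_{6} — sig = (2;(1))
  • {3,6}:  v_{3} + v_{6} = v_{5} — sig = (2;(1))
  • {4,6}:  v_{4} + v_{6} = v_{1} — sig = (2;(1))
  • {6,9}:  v_{6} + v_{9} = v_{2} — sig = (2;(1))
  • {2,3}:  v_{2} + v_{3} = v_{5} + v_{9} — sig = (2;(1,1))
  • {4,9}:  v_{4} + v_{9} = v_{6} + v_{8} — sig = (2;(1,1))
  • {7,9}:  v_{7} + v_{9} = v_{5} + v_{6} — sig = (2;(1,1))
  • {1,9}:  v_{1} + v_{9} = 2·v_{6} + v_{8} — sig = (2;(1,2))
  • {2,4}:  v_{2} + v_{4} = 2·v_{6} + v_{8} — sig = (2;(1,2))
  • {2,7}:  v_{2} + v_{7} = v_{5} + 2·v_{6} — sig = (2;(1,2))
  • {3,9}:  v_{3} + v_{9} = 2·v_{5} + v_{8} — sig = (2;(1,2))
  • {1,2}:  v_{1} + v_{2} = 3·v_{6} + v_{8} — sig = (2;(1,3))
  • {5,6,8}:  v_{5} + v_{6} + v_{8} = v_{9} — sig = (3;(1))
  • {2,5,8}:  v_{2} + v_{5} + v_{8} = 2·v_{9} — sig = (3;(2))

so the primitive-relation signature multiset is
    (2;())
    (2;())
    (2;())
    (2;(1))
    (2;(1))
    (2;(1))
    (2;(1))
    (2;(1,1))
    (2;(1,1))
    (2;(1,1))
    (2;(1,2))
    (2;(1,2))
    (2;(1,2))
    (2;(1,2))
    (2;(1,3))
    (3;(1))
    (3;(2))


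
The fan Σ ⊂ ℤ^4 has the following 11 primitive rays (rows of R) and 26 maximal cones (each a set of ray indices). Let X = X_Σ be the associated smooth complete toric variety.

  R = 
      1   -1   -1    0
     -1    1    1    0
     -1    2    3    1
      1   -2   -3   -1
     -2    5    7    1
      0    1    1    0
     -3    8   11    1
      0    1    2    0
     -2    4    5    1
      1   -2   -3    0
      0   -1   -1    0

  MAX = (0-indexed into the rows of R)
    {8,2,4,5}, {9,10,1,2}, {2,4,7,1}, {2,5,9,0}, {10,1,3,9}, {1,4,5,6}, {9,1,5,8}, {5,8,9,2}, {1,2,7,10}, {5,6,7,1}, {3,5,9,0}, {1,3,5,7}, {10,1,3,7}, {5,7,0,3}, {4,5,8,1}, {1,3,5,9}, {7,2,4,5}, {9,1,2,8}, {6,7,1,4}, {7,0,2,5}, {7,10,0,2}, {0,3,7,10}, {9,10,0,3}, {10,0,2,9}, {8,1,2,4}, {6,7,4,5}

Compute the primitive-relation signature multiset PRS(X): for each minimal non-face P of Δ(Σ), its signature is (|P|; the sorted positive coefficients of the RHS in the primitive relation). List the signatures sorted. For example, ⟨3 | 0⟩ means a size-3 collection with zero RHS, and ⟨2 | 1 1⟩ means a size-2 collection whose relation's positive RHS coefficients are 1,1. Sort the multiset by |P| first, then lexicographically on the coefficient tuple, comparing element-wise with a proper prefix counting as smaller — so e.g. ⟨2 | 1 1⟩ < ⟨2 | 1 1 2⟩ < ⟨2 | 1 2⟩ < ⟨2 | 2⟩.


Primitive collections (20):

  P={0,1}:  v_{0} + v_{1} = 0 ; sig = ⟨2 | 0⟩
  P={2,3}:  v_{2} + v_{3} = 0 ; sig = ⟨2 | 0⟩
  P={5,10}:  v_{5} + v_{10} = 0 ; sig = ⟨2 | 0⟩
  P={7,8}:  v_{7} + v_{8} = v_{4} ; sig = ⟨2 | 1⟩
  P={7,9}:  v_{7} + v_{9} = v_{0} ; sig = ⟨2 | 1⟩
  P={0,8}:  v_{0} + v_{8} = v_{2} + v_{5} ; sig = ⟨2 | 1 1⟩
  P={3,8}:  v_{3} + v_{8} = v_{1} + v_{5} ; sig = ⟨2 | 1 1⟩
  P={4,9}:  v_{4} + v_{9} = v_{2} + v_{5} ; sig = ⟨2 | 1 1⟩
  P={6,9}:  v_{6} + v_{9} = v_{4} + v_{5} ; sig = ⟨2 | 1 1⟩
  P={8,10}:  v_{8} + v_{10} = v_{1} + v_{2} ; sig = ⟨2 | 1 1⟩
  P={0,4}:  v_{0} + v_{4} = v_{2} + v_{5} + v_{7} ; sig = ⟨2 | 1 1 1⟩
  P={0,6}:  v_{0} + v_{6} = v_{4} + v_{5} + v_{7} ; sig = ⟨2 | 1 1 1⟩
  P={3,4}:  v_{3} + v_{4} = v_{1} + v_{5} + v_{7} ; sig = ⟨2 | 1 1 1⟩
  P={4,10}:  v_{4} + v_{10} = v_{1} + v_{2} + v_{7} ; sig = ⟨2 | 1 1 1⟩
  P={6,10}:  v_{6} + v_{10} = v_{1} + v_{4} + v_{7} ; sig = ⟨2 | 1 1 1⟩
  P={6,8}:  v_{6} + v_{8} = v_{1} + 2·v_{4} + v_{5} ; sig = ⟨2 | 1 1 2⟩
  P={2,6}:  v_{2} + v_{6} = 2·v_{4} ; sig = ⟨2 | 2⟩
  P={3,6}:  v_{3} + v_{6} = 2·v_{1} + 2·v_{5} + 2·v_{7} ; sig = ⟨2 | 2 2 2⟩
  P={1,2,5}:  v_{1} + v_{2} + v_{5} = v_{8} ; sig = ⟨3 | 1⟩
  P={1,4,5,7}:  v_{1} + v_{4} + v_{5} + v_{7} = v_{6} ; sig = ⟨4 | 1⟩

Sorted signature multiset PRS(X):
    ⟨2 | 0⟩
    ⟨2 | 0⟩
    ⟨2 | 0⟩
    ⟨2 | 1⟩
    ⟨2 | 1⟩
    ⟨2 | 1 1⟩
    ⟨2 | 1 1⟩
    ⟨2 | 1 1⟩
    ⟨2 | 1 1⟩
    ⟨2 | 1 1⟩
    ⟨2 | 1 1 1⟩
    ⟨2 | 1 1 1⟩
    ⟨2 | 1 1 1⟩
    ⟨2 | 1 1 1⟩
    ⟨2 | 1 1 1⟩
    ⟨2 | 1 1 2⟩
    ⟨2 | 2⟩
    ⟨2 | 2 2 2⟩
    ⟨3 | 1⟩
    ⟨4 | 1⟩


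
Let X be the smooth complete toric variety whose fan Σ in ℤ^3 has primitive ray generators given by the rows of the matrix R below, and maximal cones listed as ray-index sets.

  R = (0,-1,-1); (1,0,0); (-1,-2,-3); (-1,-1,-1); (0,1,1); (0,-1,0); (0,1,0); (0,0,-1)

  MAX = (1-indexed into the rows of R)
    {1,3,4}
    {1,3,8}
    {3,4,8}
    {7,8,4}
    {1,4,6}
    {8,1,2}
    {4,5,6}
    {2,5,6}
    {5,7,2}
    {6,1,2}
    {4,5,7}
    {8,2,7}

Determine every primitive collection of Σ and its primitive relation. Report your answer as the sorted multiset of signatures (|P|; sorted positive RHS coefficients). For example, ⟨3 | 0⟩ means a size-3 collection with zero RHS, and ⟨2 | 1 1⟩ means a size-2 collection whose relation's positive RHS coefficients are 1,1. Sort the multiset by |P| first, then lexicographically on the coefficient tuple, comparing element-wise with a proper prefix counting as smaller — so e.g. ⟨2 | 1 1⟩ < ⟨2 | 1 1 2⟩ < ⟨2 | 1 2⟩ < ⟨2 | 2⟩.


|primitive collections| = 11. Relations:

  P={1,5}:  v_{1} + v_{5} = 0  ⇒ sig = ⟨2 | 0⟩
  P={6,7}:  v_{6} + v_{7} = 0  ⇒ sig = ⟨2 | 0⟩
  P={1,7}:  v_{1} + v_{7} = v_{8}  ⇒ sig = ⟨2 | 1⟩
  P={2,4}:  v_{2} + v_{4} = v_{1}  ⇒ sig = ⟨2 | 1⟩
  P={5,8}:  v_{5} + v_{8} = v_{7}  ⇒ sig = ⟨2 | 1⟩
  P={6,8}:  v_{6} + v_{8} = v_{1}  ⇒ sig = ⟨2 | 1⟩
  P={3,5}:  v_{3} + v_{5} = v_{4} + v_{8}  ⇒ sig = ⟨2 | 1 1⟩
  P={2,3}:  v_{2} + v_{3} = 2·v_{1} + v_{8}  ⇒ sig = ⟨2 | 1 2⟩
  P={3,6}:  v_{3} + v_{6} = 2·v_{1} + v_{4}  ⇒ sig = ⟨2 | 1 2⟩
  P={3,7}:  v_{3} + v_{7} = v_{4} + 2·v_{8}  ⇒ sig = ⟨2 | 1 2⟩
  P={1,4,8}:  v_{1} + v_{4} + v_{8} = v_{3}  ⇒ sig = ⟨3 | 1⟩

Signatures (|P|; sorted positive RHS coefficients), sorted:
    |P|=2: 10 collections, coeffs (), (), (1), (1), (1), (1), (1,1), (1,2), (1,2), (1,2)
    |P|=3: 1 collection, coeffs (1)


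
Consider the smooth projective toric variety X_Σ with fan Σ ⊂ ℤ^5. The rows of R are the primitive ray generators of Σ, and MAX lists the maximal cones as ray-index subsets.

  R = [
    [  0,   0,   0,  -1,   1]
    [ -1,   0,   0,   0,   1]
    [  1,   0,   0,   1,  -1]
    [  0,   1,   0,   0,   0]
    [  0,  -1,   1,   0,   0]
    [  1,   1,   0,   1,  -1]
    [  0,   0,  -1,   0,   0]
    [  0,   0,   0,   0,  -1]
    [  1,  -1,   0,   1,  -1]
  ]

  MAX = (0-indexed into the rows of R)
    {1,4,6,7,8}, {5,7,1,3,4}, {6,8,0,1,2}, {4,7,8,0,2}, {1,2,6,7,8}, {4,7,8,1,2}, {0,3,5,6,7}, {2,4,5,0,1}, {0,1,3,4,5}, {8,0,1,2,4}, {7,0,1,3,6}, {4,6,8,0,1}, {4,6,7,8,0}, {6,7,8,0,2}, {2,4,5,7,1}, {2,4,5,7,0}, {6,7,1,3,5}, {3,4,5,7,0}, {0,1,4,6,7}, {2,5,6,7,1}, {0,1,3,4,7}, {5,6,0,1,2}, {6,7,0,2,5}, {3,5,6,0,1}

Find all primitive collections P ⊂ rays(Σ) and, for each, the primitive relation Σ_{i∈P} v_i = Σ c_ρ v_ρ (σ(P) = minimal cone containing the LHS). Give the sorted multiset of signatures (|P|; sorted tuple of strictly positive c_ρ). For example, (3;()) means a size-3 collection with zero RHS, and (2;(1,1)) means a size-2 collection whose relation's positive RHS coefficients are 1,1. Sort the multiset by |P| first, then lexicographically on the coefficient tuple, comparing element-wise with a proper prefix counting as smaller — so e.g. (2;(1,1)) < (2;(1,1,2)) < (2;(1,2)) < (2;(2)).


9 minimal non-faces of Δ(Σ) (on 9 rays):

  P={2,3}:  v_{2} + v_{3} = v_{5}  so sig = (2;(1))
  P={3,8}:  v_{3} + v_{8} = v_{2}  so sig = (2;(1))
  P={5,8}:  v_{5} + v_{8} = 2·v_{2}  so sig = (2;(2))
  P={3,4,6}:  v_{3} + v_{4} + v_{6} = 0  so sig = (3;())
  P={2,4,6}:  v_{2} + v_{4} + v_{6} = v_{8}  so sig = (3;(1))
  P={4,5,6}:  v_{4} + v_{5} + v_{6} = v_{2}  so sig = (3;(1))
  P={0,1,2,7}:  v_{0} + v_{1} + v_{2} + v_{7} = 0  so sig = (4;())
  P={0,1,5,7}:  v_{0} + v_{1} + v_{5} + v_{7} = v_{3}  so sig = (4;(1))
  P={0,1,7,8}:  v_{0} + v_{1} + v_{7} + v_{8} = v_{4} + v_{6}  so sig = (4;(1,1))

Hence PRS(X_Σ) =
    (2;(1))
    (2;(1))
    (2;(2))
    (3;())
    (3;(1))
    (3;(1))
    (4;())
    (4;(1))
    (4;(1,1))


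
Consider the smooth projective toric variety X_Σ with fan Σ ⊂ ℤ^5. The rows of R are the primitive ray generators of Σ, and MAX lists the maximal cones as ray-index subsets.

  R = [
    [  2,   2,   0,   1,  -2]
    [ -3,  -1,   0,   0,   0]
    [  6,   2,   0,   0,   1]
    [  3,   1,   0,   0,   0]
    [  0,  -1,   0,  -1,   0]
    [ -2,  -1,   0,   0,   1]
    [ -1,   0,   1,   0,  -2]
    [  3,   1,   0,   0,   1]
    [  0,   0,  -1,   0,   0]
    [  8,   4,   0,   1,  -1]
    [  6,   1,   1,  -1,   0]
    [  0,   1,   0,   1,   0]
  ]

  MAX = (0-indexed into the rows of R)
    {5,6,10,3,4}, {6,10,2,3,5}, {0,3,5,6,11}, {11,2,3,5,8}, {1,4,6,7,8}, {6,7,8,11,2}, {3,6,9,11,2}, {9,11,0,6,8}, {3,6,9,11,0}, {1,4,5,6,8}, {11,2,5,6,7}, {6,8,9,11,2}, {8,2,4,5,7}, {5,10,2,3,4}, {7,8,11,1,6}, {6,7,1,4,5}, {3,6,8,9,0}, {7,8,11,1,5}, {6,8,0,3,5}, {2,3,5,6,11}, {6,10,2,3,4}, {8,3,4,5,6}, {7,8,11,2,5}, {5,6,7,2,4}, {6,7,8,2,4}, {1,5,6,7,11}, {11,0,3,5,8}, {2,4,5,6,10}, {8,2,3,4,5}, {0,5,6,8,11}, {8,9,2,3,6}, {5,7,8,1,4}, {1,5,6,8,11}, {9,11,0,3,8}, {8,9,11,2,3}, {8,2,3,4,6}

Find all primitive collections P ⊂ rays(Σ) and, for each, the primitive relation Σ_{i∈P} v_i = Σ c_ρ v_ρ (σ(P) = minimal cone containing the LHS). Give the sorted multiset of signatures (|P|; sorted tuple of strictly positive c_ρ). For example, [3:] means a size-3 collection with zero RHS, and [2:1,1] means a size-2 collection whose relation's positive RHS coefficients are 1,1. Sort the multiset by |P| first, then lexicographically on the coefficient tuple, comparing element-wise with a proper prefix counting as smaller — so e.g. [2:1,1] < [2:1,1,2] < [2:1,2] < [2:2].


22 minimal non-faces of Δ(Σ) (on 12 rays):

  • {1,3}:  v_{1} + v_{3} = 0  so sig = [2:]
  • {4,11}:  v_{4} + v_{11} = 0  so sig = [2:]
  • {0,2}:  v_{0} + v_{2} = v_{9}  so sig = [2:1]
  • {1,2}:  v_{1} + v_{2} = v_{7}  so sig = [2:1]
  • {3,7}:  v_{3} + v_{7} = v_{2}  so sig = [2:1]
  • {0,1}:  v_{0} + v_{1} = v_{6} + v_{8} + v_{11}  so sig = [2:1,1,1]
  • {0,4}:  v_{0} + v_{4} = v_{3} + v_{6} + v_{8}  so sig = [2:1,1,1]
  • {0,7}:  v_{0} + v_{7} = v_{2} + v_{6} + v_{8} + v_{11}  so sig = [2:1,1,1,1]
  • {1,9}:  v_{1} + v_{9} = v_{2} + v_{6} + v_{8} + v_{11}  so sig = [2:1,1,1,1]
  • {1,10}:  v_{1} + v_{10} = v_{2} + v_{4} + v_{5} + v_{6}  so sig = [2:1,1,1,1]
  • {4,9}:  v_{4} + v_{9} = v_{2} + v_{3} + v_{6} + v_{8}  so sig = [2:1,1,1,1]
  • {10,11}:  v_{10} + v_{11} = v_{2} + v_{3} + v_{5} + v_{6}  so sig = [2:1,1,1,1]
  • {7,9}:  v_{7} + v_{9} = 2·v_{2} + v_{6} + v_{8} + v_{11}  so sig = [2:1,1,1,2]
  • {7,10}:  v_{7} + v_{10} = 2·v_{2} + v_{4} + v_{5} + v_{6}  so sig = [2:1,1,1,2]
  • {9,10}:  v_{9} + v_{10} = v_{2} + 3·v_{3} + v_{6}  so sig = [2:1,1,3]
  • {5,9}:  v_{5} + v_{9} = 2·v_{3} + v_{11}  so sig = [2:1,2]
  • {8,10}:  v_{8} + v_{10} = 2·v_{3} + v_{4}  so sig = [2:1,2]
  • {0,10}:  v_{0} + v_{10} = 3·v_{3} + v_{6}  so sig = [2:1,3]
  • {5,6,7,8}:  v_{5} + v_{6} + v_{7} + v_{8} = 0  so sig = [4:]
  • {2,5,6,8}:  v_{2} + v_{5} + v_{6} + v_{8} = v_{3}  so sig = [4:1]
  • {3,6,8,11}:  v_{3} + v_{6} + v_{8} + v_{11} = v_{0}  so sig = [4:1]
  • {2,3,4,5,6}:  v_{2} + v_{3} + v_{4} + v_{5} + v_{6} = v_{10}  so sig = [5:1]

Sorted signature multiset PRS(X):
[[2:], [2:], [2:1], [2:1], [2:1], [2:1,1,1], [2:1,1,1], [2:1,1,1,1], [2:1,1,1,1], [2:1,1,1,1], [2:1,1,1,1], [2:1,1,1,1], [2:1,1,1,2], [2:1,1,1,2], [2:1,1,3], [2:1,2], [2:1,2], [2:1,3], [4:], [4:1], [4:1], [5:1]]


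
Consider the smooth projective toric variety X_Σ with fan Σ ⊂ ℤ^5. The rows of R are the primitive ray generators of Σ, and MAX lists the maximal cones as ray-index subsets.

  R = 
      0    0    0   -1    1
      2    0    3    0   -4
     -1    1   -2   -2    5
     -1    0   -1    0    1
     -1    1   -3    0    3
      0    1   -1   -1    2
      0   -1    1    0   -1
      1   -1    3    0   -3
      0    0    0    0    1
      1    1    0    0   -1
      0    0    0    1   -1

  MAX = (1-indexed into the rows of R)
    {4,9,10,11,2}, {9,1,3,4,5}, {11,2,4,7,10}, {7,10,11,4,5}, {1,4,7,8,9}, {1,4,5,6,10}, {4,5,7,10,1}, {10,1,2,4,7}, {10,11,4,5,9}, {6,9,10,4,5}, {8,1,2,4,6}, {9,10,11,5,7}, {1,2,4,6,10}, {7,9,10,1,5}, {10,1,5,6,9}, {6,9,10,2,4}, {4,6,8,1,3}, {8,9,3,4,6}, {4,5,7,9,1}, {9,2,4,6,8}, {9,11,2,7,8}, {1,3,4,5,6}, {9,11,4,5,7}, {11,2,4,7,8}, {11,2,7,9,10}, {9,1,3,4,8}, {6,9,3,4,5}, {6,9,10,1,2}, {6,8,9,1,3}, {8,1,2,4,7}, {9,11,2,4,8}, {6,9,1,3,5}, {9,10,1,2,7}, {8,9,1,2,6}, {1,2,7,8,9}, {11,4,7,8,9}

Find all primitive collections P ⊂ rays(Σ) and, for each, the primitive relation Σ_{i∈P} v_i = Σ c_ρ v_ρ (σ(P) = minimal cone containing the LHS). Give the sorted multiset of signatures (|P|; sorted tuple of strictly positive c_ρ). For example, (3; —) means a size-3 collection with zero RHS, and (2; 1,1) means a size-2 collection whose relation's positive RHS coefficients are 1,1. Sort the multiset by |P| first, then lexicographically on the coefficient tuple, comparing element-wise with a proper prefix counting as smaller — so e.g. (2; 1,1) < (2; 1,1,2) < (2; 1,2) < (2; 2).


15 collections generate NE(X_Σ); each relation:

  P = {1,11}:  v_{1} + v_{11} = 0  ⇒ sig = (2; —)
  P = {5,8}:  v_{5} + v_{8} = 0  ⇒ sig = (2; —)
  P = {2,5}:  v_{2} + v_{5} = v_{10}  ⇒ sig = (2; 1)
  P = {6,7}:  v_{6} + v_{7} = v_{1}  ⇒ sig = (2; 1)
  P = {8,10}:  v_{8} + v_{10} = v_{2}  ⇒ sig = (2; 1)
  P = {3,11}:  v_{3} + v_{11} = v_{4} + v_{6} + v_{9}  ⇒ sig = (2; 1,1,1)
  P = {6,11}:  v_{6} + v_{11} = v_{4} + v_{9} + v_{10}  ⇒ sig = (2; 1,1,1)
  P = {3,7}:  v_{3} + v_{7} = 2·v_{1} + v_{4} + v_{9}  ⇒ sig = (2; 1,1,2)
  P = {2,3}:  v_{2} + v_{3} = 2·v_{6} + v_{8}  ⇒ sig = (2; 1,2)
  P = {3,10}:  v_{3} + v_{10} = 2·v_{6}  ⇒ sig = (2; 2)
  P = {4,7,9,10}:  v_{4} + v_{7} + v_{9} + v_{10} = 0  ⇒ sig = (4; —)
  P = {1,4,6,9}:  v_{1} + v_{4} + v_{6} + v_{9} = v_{3}  ⇒ sig = (4; 1)
  P = {1,4,9,10}:  v_{1} + v_{4} + v_{9} + v_{10} = v_{6}  ⇒ sig = (4; 1)
  P = {2,4,7,9}:  v_{2} + v_{4} + v_{7} + v_{9} = v_{8}  ⇒ sig = (4; 1)
  P = {1,2,4,9}:  v_{1} + v_{2} + v_{4} + v_{9} = v_{6} + v_{8}  ⇒ sig = (4; 1,1)

so the primitive-relation signature multiset is
    |P|=2: 10 collections, coeffs (), (), (1), (1), (1), (1,1,1), (1,1,1), (1,1,2), (1,2), (2)
    |P|=4: 5 collections, coeffs (), (1), (1), (1), (1,1)


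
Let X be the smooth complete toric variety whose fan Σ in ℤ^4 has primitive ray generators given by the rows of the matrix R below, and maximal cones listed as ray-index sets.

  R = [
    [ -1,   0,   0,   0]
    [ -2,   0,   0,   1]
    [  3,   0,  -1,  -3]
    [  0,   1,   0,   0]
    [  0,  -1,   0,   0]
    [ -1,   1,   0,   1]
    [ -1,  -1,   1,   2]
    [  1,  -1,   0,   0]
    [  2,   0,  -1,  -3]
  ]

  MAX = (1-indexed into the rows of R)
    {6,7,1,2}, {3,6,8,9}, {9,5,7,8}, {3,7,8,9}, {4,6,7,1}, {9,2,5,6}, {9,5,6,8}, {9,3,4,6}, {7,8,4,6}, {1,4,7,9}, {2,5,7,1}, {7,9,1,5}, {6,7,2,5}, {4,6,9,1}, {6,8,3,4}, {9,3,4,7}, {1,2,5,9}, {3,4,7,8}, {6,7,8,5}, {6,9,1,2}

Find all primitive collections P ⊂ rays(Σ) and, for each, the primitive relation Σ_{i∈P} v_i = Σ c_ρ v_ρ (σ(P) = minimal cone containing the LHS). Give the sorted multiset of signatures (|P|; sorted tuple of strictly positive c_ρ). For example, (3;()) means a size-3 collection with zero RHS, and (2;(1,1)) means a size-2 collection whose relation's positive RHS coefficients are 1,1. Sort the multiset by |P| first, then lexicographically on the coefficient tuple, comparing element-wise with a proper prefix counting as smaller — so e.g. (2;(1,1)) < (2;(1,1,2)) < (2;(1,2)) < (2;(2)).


The 12 primitive collections of Σ (r=9, n=4):

  {4,5}:  v_{4} + v_{5} = 0  ⇒ sig = (2;())
  {1,3}:  v_{1} + v_{3} = v_{9}  ⇒ sig = (2;(1))
  {1,8}:  v_{1} + v_{8} = v_{5}  ⇒ sig = (2;(1))
  {2,4}:  v_{2} + v_{4} = v_{1} + v_{6}  ⇒ sig = (2;(1,1))
  {3,5}:  v_{3} + v_{5} = v_{8} + v_{9}  ⇒ sig = (2;(1,1))
  {2,3}:  v_{2} + v_{3} = v_{5} + v_{6} + v_{9}  ⇒ sig = (2;(1,1,1))
  {2,8}:  v_{2} + v_{8} = 2·v_{5} + v_{6}  ⇒ sig = (2;(1,2))
  {6,7,9}:  v_{6} + v_{7} + v_{9} = 0  ⇒ sig = (3;())
  {1,5,6}:  v_{1} + v_{5} + v_{6} = v_{2}  ⇒ sig = (3;(1))
  {4,8,9}:  v_{4} + v_{8} + v_{9} = v_{3}  ⇒ sig = (3;(1))
  {2,7,9}:  v_{2} + v_{7} + v_{9} = v_{1} + v_{5}  ⇒ sig = (3;(1,1))
  {3,6,7}:  v_{3} + v_{6} + v_{7} = v_{4} + v_{8}  ⇒ sig = (3;(1,1))

Signatures (|P|; sorted positive RHS coefficients), sorted:
[(2;()), (2;(1)), (2;(1)), (2;(1,1)), (2;(1,1)), (2;(1,1,1)), (2;(1,2)), (3;()), (3;(1)), (3;(1)), (3;(1,1)), (3;(1,1))]


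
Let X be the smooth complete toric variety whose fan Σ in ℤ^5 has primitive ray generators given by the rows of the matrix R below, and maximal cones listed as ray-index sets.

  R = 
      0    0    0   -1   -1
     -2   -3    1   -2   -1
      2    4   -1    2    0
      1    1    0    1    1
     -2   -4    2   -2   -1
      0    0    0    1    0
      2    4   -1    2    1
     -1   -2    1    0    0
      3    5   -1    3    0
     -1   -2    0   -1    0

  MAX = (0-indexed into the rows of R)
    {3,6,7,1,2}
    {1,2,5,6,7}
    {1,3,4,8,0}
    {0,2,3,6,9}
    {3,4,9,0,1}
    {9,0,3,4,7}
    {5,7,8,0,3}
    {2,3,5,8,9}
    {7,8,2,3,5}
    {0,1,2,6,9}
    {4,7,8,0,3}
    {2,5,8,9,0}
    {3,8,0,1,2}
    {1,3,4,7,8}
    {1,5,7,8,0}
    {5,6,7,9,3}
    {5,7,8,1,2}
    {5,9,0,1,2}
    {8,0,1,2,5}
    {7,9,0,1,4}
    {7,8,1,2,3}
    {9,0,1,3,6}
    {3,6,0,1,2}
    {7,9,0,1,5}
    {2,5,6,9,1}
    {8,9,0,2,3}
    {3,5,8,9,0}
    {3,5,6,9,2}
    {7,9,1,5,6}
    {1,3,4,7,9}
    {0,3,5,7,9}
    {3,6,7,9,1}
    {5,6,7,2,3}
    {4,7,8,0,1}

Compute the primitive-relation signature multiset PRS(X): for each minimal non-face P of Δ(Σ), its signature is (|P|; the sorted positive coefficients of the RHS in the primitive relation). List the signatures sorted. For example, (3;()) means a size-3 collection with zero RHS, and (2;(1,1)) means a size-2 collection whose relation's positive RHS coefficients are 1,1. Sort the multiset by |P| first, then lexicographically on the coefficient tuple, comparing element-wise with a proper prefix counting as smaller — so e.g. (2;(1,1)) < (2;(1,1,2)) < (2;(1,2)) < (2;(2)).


The 15 primitive collections of Σ (r=10, n=5):

  P = {2,4}:  v_{2} + v_{4} = 2·v_{1} + v_{3} + v_{8}  ⟹  sig = (2;(1,1,2))
  P = {4,5}:  v_{4} + v_{5} = v_{0} + 2·v_{7}  ⟹  sig = (2;(1,2))
  P = {6,8}:  v_{6} + v_{8} = 2·v_{2} + v_{3}  ⟹  sig = (2;(1,2))
  P = {4,6}:  v_{4} + v_{6} = 2·v_{1} + v_{2} + 2·v_{3}  ⟹  sig = (2;(1,2,2))
  P = {0,5,6}:  v_{0} + v_{5} + v_{6} = v_{2}  ⟹  sig = (3;(1))
  P = {1,3,5}:  v_{1} + v_{3} + v_{5} = v_{7}  ⟹  sig = (3;(1))
  P = {2,7,9}:  v_{2} + v_{7} + v_{9} = v_{5}  ⟹  sig = (3;(1))
  P = {0,2,7}:  v_{0} + v_{2} + v_{7} = v_{1} + v_{8}  ⟹  sig = (3;(1,1))
  P = {1,8,9}:  v_{1} + v_{8} + v_{9} = v_{0} + v_{5}  ⟹  sig = (3;(1,1))
  P = {0,6,7}:  v_{0} + v_{6} + v_{7} = v_{1} + v_{2} + v_{3}  ⟹  sig = (3;(1,1,1))
  P = {4,8,9}:  v_{4} + v_{8} + v_{9} = 2·v_{0} + v_{3} + v_{5} + v_{7}  ⟹  sig = (3;(1,1,1,2))
  P = {7,8,9}:  v_{7} + v_{8} + v_{9} = v_{0} + v_{3} + 2·v_{5}  ⟹  sig = (3;(1,1,2))
  P = {1,2,3,9}:  v_{1} + v_{2} + v_{3} + v_{9} = 0  ⟹  sig = (4;())
  P = {0,1,3,7}:  v_{0} + v_{1} + v_{3} + v_{7} = v_{4}  ⟹  sig = (4;(1))
  P = {0,2,3,5}:  v_{0} + v_{2} + v_{3} + v_{5} = v_{8}  ⟹  sig = (4;(1))

Signatures (|P|; sorted positive RHS coefficients), sorted:
{ (2;(1,1,2)),  (2;(1,2)) ×2,  (2;(1,2,2)),  (3;(1)) ×3,  (3;(1,1)) ×2,  (3;(1,1,1)),  (3;(1,1,1,2)),  (3;(1,1,2)),  (4;()),  (4;(1)) ×2 }


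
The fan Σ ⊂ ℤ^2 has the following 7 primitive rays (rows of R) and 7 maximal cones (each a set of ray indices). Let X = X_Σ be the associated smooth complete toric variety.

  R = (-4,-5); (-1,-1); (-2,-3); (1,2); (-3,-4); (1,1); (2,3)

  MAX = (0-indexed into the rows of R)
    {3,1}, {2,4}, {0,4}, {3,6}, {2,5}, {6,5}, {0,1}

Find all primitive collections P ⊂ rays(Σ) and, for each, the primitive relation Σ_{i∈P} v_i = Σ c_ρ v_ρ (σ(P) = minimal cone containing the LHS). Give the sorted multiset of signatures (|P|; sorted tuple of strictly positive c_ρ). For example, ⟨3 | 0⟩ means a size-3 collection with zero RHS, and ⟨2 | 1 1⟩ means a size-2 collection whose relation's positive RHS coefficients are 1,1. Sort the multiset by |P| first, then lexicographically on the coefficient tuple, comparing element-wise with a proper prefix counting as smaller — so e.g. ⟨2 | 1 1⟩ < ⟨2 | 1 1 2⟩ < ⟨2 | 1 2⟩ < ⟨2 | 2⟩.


14 collections generate NE(X_Σ); each relation:

  P={1,5}:  v_{1} + v_{5} = 0  ⟹  sig = ⟨2 | 0⟩
  P={2,6}:  v_{2} + v_{6} = 0  ⟹  sig = ⟨2 | 0⟩
  P={0,5}:  v_{0} + v_{5} = v_{4}  ⟹  sig = ⟨2 | 1⟩
  P={1,2}:  v_{1} + v_{2} = v_{4}  ⟹  sig = ⟨2 | 1⟩
  P={1,4}:  v_{1} + v_{4} = v_{0}  ⟹  sig = ⟨2 | 1⟩
  P={1,6}:  v_{1} + v_{6} = v_{3}  ⟹  sig = ⟨2 | 1⟩
  P={2,3}:  v_{2} + v_{3} = v_{1}  ⟹  sig = ⟨2 | 1⟩
  P={3,5}:  v_{3} + v_{5} = v_{6}  ⟹  sig = ⟨2 | 1⟩
  P={4,5}:  v_{4} + v_{5} = v_{2}  ⟹  sig = ⟨2 | 1⟩
  P={4,6}:  v_{4} + v_{6} = v_{1}  ⟹  sig = ⟨2 | 1⟩
  P={0,2}:  v_{0} + v_{2} = 2·v_{4}  ⟹  sig = ⟨2 | 2⟩
  P={0,6}:  v_{0} + v_{6} = 2·v_{1}  ⟹  sig = ⟨2 | 2⟩
  P={3,4}:  v_{3} + v_{4} = 2·v_{1}  ⟹  sig = ⟨2 | 2⟩
  P={0,3}:  v_{0} + v_{3} = 3·v_{1}  ⟹  sig = ⟨2 | 3⟩

so the primitive-relation signature multiset is
    ⟨2 | 0⟩
    ⟨2 | 0⟩
    ⟨2 | 1⟩
    ⟨2 | 1⟩
    ⟨2 | 1⟩
    ⟨2 | 1⟩
    ⟨2 | 1⟩
    ⟨2 | 1⟩
    ⟨2 | 1⟩
    ⟨2 | 1⟩
    ⟨2 | 2⟩
    ⟨2 | 2⟩
    ⟨2 | 2⟩
    ⟨2 | 3⟩


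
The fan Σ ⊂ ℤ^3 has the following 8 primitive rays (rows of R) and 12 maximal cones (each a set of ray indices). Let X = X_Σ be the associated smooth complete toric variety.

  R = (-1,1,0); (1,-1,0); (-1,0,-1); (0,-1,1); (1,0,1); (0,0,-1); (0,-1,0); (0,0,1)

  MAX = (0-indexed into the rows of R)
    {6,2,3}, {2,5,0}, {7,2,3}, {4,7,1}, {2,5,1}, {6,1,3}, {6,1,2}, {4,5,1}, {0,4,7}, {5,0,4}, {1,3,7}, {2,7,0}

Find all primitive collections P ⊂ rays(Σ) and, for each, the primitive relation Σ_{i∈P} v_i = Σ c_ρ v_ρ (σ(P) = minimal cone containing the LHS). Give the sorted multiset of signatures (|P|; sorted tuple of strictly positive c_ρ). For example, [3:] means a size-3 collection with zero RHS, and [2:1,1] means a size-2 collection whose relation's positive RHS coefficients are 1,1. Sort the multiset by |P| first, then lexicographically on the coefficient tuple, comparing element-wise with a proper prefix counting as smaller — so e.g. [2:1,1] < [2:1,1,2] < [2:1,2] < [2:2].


12 collections generate NE(X_Σ); each relation:

  • {0,1}:  v_{0} + v_{1} = 0  so sig = [2:]
  • {2,4}:  v_{2} + v_{4} = 0  so sig = [2:]
  • {5,7}:  v_{5} + v_{7} = 0  so sig = [2:]
  • {3,5}:  v_{3} + v_{5} = v_{6}  so sig = [2:1]
  • {6,7}:  v_{6} + v_{7} = v_{3}  so sig = [2:1]
  • {0,6}:  v_{0} + v_{6} = v_{2} + v_{7}  so sig = [2:1,1]
  • {4,6}:  v_{4} + v_{6} = v_{1} + v_{7}  so sig = [2:1,1]
  • {5,6}:  v_{5} + v_{6} = v_{1} + v_{2}  so sig = [2:1,1]
  • {0,3}:  v_{0} + v_{3} = v_{2} + 2·v_{7}  so sig = [2:1,2]
  • {3,4}:  v_{3} + v_{4} = v_{1} + 2·v_{7}  so sig = [2:1,2]
  • {1,2,7}:  v_{1} + v_{2} + v_{7} = v_{6}  so sig = [3:1]
  • {1,2,3}:  v_{1} + v_{2} + v_{3} = 2·v_{6}  so sig = [3:2]

so the primitive-relation signature multiset is
    |P|=2: 10 collections, coeffs (), (), (), (1), (1), (1,1), (1,1), (1,1), (1,2), (1,2)
    |P|=3: 2 collections, coeffs (1), (2)


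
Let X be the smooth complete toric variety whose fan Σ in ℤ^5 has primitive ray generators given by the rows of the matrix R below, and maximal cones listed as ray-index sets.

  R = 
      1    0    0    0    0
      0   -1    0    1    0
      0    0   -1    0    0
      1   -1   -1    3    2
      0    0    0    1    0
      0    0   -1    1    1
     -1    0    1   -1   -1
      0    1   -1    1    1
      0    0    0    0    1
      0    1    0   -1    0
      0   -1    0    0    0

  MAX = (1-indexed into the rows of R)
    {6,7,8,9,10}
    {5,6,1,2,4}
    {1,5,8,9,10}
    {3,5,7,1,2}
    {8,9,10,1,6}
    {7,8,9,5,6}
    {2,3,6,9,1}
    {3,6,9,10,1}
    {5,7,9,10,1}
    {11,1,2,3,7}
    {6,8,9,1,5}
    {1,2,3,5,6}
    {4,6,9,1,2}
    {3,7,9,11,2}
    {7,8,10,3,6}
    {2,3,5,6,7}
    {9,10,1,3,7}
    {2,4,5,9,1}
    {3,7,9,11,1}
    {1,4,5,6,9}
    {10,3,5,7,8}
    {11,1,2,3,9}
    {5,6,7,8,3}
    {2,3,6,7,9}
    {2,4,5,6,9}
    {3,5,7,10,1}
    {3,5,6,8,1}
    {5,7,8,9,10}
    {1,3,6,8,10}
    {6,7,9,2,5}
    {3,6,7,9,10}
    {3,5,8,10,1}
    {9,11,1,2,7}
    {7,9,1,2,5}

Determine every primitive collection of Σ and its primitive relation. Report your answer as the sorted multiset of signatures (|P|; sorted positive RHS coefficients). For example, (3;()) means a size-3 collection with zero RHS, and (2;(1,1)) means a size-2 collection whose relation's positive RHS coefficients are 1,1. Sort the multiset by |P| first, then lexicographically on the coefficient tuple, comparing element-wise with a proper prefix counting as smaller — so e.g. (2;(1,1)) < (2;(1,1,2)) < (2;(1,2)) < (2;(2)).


|primitive collections| = 18. Relations:

  {2,10}:  v_{2} + v_{10} = 0 — sig = (2;())
  {5,11}:  v_{5} + v_{11} = v_{2} — sig = (2;(1))
  {8,11}:  v_{8} + v_{11} = v_{6} — sig = (2;(1))
  {2,8}:  v_{2} + v_{8} = v_{5} + v_{6} — sig = (2;(1,1))
  {4,7}:  v_{4} + v_{7} = v_{2} + v_{5} + v_{9} — sig = (2;(1,1,1))
  {6,11}:  v_{6} + v_{11} = v_{2} + v_{3} + v_{9} — sig = (2;(1,1,1))
  {4,10}:  v_{4} + v_{10} = v_{1} + v_{5} + v_{6} + v_{9} — sig = (2;(1,1,1,1))
  {10,11}:  v_{10} + v_{11} = v_{1} + v_{3} + v_{7} + v_{9} — sig = (2;(1,1,1,1))
  {4,11}:  v_{4} + v_{11} = v_{1} + 2·v_{2} + v_{6} + v_{9} — sig = (2;(1,1,1,2))
  {3,4}:  v_{3} + v_{4} = v_{1} + v_{2} + 2·v_{6} — sig = (2;(1,1,2))
  {4,8}:  v_{4} + v_{8} = v_{1} + 2·v_{5} + 2·v_{6} + v_{9} — sig = (2;(1,1,2,2))
  {1,6,7}:  v_{1} + v_{6} + v_{7} = 0 — sig = (3;())
  {3,5,9}:  v_{3} + v_{5} + v_{9} = v_{6} — sig = (3;(1))
  {5,6,10}:  v_{5} + v_{6} + v_{10} = v_{8} — sig = (3;(1))
  {1,7,8}:  v_{1} + v_{7} + v_{8} = v_{5} + v_{10} — sig = (3;(1,1))
  {3,8,9}:  v_{3} + v_{8} + v_{9} = 2·v_{6} + v_{10} — sig = (3;(1,2))
  {1,2,3,7,9}:  v_{1} + v_{2} + v_{3} + v_{7} + v_{9} = v_{11} — sig = (5;(1))
  {1,2,5,6,9}:  v_{1} + v_{2} + v_{5} + v_{6} + v_{9} = v_{4} — sig = (5;(1))

Signatures (|P|; sorted positive RHS coefficients), sorted:
[(2;()), (2;(1)), (2;(1)), (2;(1,1)), (2;(1,1,1)), (2;(1,1,1)), (2;(1,1,1,1)), (2;(1,1,1,1)), (2;(1,1,1,2)), (2;(1,1,2)), (2;(1,1,2,2)), (3;()), (3;(1)), (3;(1)), (3;(1,1)), (3;(1,2)), (5;(1)), (5;(1))]


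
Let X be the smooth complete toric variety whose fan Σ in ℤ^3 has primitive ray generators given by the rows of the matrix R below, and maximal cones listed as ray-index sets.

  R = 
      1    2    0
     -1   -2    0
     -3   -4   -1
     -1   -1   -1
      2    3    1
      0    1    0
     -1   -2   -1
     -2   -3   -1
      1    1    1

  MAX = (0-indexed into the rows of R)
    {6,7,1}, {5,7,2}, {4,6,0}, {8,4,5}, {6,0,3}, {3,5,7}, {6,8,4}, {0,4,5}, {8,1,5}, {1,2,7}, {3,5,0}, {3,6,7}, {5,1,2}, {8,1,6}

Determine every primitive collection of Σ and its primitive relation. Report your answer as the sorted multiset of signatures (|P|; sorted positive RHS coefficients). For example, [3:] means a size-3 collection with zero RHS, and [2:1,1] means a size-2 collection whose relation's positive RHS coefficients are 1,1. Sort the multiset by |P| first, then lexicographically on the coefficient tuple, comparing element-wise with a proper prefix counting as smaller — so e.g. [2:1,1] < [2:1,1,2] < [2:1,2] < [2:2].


16 collections generate NE(X_Σ); each relation:

  P = {0,1}:  v_{0} + v_{1} = 0  ⇒ sig = [2:]
  P = {3,8}:  v_{3} + v_{8} = 0  ⇒ sig = [2:]
  P = {4,7}:  v_{4} + v_{7} = 0  ⇒ sig = [2:]
  P = {0,7}:  v_{0} + v_{7} = v_{3}  ⇒ sig = [2:1]
  P = {0,8}:  v_{0} + v_{8} = v_{4}  ⇒ sig = [2:1]
  P = {1,3}:  v_{1} + v_{3} = v_{7}  ⇒ sig = [2:1]
  P = {1,4}:  v_{1} + v_{4} = v_{8}  ⇒ sig = [2:1]
  P = {3,4}:  v_{3} + v_{4} = v_{0}  ⇒ sig = [2:1]
  P = {5,6}:  v_{5} + v_{6} = v_{3}  ⇒ sig = [2:1]
  P = {7,8}:  v_{7} + v_{8} = v_{1}  ⇒ sig = [2:1]
  P = {0,2}:  v_{0} + v_{2} = v_{5} + v_{7}  ⇒ sig = [2:1,1]
  P = {2,4}:  v_{2} + v_{4} = v_{1} + v_{5}  ⇒ sig = [2:1,1]
  P = {2,3}:  v_{2} + v_{3} = v_{5} + 2·v_{7}  ⇒ sig = [2:1,2]
  P = {2,8}:  v_{2} + v_{8} = 2·v_{1} + v_{5}  ⇒ sig = [2:1,2]
  P = {2,6}:  v_{2} + v_{6} = 2·v_{7}  ⇒ sig = [2:2]
  P = {1,5,7}:  v_{1} + v_{5} + v_{7} = v_{2}  ⇒ sig = [3:1]

Sorted signature multiset PRS(X):
    [2:]
    [2:]
    [2:]
    [2:1]
    [2:1]
    [2:1]
    [2:1]
    [2:1]
    [2:1]
    [2:1]
    [2:1,1]
    [2:1,1]
    [2:1,2]
    [2:1,2]
    [2:2]
    [3:1]


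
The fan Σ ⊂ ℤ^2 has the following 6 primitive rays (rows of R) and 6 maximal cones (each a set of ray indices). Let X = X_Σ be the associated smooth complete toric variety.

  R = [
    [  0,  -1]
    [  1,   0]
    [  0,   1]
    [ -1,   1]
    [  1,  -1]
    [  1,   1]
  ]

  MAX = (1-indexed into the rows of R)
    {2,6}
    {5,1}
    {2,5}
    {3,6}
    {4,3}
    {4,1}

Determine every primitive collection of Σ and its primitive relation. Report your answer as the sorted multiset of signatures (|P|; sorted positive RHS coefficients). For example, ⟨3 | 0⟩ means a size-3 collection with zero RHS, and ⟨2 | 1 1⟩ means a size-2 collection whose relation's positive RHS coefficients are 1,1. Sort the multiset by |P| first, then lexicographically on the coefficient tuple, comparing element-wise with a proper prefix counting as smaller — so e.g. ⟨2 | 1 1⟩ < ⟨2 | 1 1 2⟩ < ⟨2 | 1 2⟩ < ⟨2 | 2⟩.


Σ has 9 primitive collections:

  P = {1,3}:  v_{1} + v_{3} = 0 — sig = ⟨2 | 0⟩
  P = {4,5}:  v_{4} + v_{5} = 0 — sig = ⟨2 | 0⟩
  P = {1,2}:  v_{1} + v_{2} = v_{5} — sig = ⟨2 | 1⟩
  P = {1,6}:  v_{1} + v_{6} = v_{2} — sig = ⟨2 | 1⟩
  P = {2,3}:  v_{2} + v_{3} = v_{6} — sig = ⟨2 | 1⟩
  P = {2,4}:  v_{2} + v_{4} = v_{3} — sig = ⟨2 | 1⟩
  P = {3,5}:  v_{3} + v_{5} = v_{2} — sig = ⟨2 | 1⟩
  P = {4,6}:  v_{4} + v_{6} = 2·v_{3} — sig = ⟨2 | 2⟩
  P = {5,6}:  v_{5} + v_{6} = 2·v_{2} — sig = ⟨2 | 2⟩

Hence PRS(X_Σ) =
{ ⟨2 | 0⟩ ×2,  ⟨2 | 1⟩ ×5,  ⟨2 | 2⟩ ×2 }


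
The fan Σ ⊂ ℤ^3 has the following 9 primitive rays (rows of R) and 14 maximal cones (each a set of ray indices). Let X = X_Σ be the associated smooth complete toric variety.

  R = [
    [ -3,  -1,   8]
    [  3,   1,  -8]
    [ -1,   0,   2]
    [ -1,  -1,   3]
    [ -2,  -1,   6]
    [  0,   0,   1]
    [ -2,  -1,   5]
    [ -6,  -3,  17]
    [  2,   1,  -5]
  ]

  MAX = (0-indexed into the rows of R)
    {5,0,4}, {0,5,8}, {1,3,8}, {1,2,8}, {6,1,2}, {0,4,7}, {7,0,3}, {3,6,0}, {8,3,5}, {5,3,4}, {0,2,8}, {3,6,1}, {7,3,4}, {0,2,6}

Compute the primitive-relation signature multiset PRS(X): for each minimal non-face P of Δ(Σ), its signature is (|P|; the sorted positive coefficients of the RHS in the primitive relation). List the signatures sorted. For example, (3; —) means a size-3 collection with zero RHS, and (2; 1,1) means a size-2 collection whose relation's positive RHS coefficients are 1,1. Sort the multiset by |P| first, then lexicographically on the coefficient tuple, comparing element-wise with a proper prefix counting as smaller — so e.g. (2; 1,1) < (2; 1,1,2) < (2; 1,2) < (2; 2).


The 18 primitive collections of Σ (r=9, n=3):

  • {0,1}:  v_{0} + v_{1} = 0  →  sig = (2; —)
  • {6,8}:  v_{6} + v_{8} = 0  →  sig = (2; —)
  • {2,3}:  v_{2} + v_{3} = v_{6}  →  sig = (2; 1)
  • {2,4}:  v_{2} + v_{4} = v_{0}  →  sig = (2; 1)
  • {4,8}:  v_{4} + v_{8} = v_{5}  →  sig = (2; 1)
  • {5,6}:  v_{5} + v_{6} = v_{4}  →  sig = (2; 1)
  • {1,4}:  v_{1} + v_{4} = v_{3} + v_{8}  →  sig = (2; 1,1)
  • {1,7}:  v_{1} + v_{7} = v_{3} + v_{4}  →  sig = (2; 1,1)
  • {2,5}:  v_{2} + v_{5} = v_{0} + v_{8}  →  sig = (2; 1,1)
  • {4,6}:  v_{4} + v_{6} = v_{0} + v_{3}  →  sig = (2; 1,1)
  • {1,5}:  v_{1} + v_{5} = v_{3} + 2·v_{8}  →  sig = (2; 1,2)
  • {2,7}:  v_{2} + v_{7} = 2·v_{0} + v_{3}  →  sig = (2; 1,2)
  • {7,8}:  v_{7} + v_{8} = 2·v_{4}  →  sig = (2; 2)
  • {6,7}:  v_{6} + v_{7} = 2·v_{0} + 2·v_{3}  →  sig = (2; 2,2)
  • {5,7}:  v_{5} + v_{7} = 3·v_{4}  →  sig = (2; 3)
  • {0,3,4}:  v_{0} + v_{3} + v_{4} = v_{7}  →  sig = (3; 1)
  • {0,3,8}:  v_{0} + v_{3} + v_{8} = v_{4}  →  sig = (3; 1)
  • {0,3,5}:  v_{0} + v_{3} + v_{5} = 2·v_{4}  →  sig = (3; 2)

Sorted signature multiset PRS(X):
[(2; —), (2; —), (2; 1), (2; 1), (2; 1), (2; 1), (2; 1,1), (2; 1,1), (2; 1,1), (2; 1,1), (2; 1,2), (2; 1,2), (2; 2), (2; 2,2), (2; 3), (3; 1), (3; 1), (3; 2)]


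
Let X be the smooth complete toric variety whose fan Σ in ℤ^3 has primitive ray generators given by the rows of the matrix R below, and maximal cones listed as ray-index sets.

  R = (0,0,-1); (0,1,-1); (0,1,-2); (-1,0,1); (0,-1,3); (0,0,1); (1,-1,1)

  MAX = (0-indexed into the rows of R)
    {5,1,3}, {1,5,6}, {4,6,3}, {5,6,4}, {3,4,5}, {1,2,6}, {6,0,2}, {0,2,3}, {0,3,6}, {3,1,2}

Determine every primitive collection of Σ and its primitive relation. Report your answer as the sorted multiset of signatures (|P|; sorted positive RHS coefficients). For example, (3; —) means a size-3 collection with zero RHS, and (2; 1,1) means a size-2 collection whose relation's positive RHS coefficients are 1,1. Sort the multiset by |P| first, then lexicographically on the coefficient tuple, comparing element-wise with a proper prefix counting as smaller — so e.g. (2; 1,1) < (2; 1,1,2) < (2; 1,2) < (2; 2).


|primitive collections| = 9. Relations:

  P={0,5}:  v_{0} + v_{5} = 0  →  sig = (2; —)
  P={0,1}:  v_{0} + v_{1} = v_{2}  →  sig = (2; 1)
  P={2,4}:  v_{2} + v_{4} = v_{5}  →  sig = (2; 1)
  P={2,5}:  v_{2} + v_{5} = v_{1}  →  sig = (2; 1)
  P={0,4}:  v_{0} + v_{4} = v_{3} + v_{6}  →  sig = (2; 1,1)
  P={1,4}:  v_{1} + v_{4} = 2·v_{5}  →  sig = (2; 2)
  P={2,3,6}:  v_{2} + v_{3} + v_{6} = 0  →  sig = (3; —)
  P={1,3,6}:  v_{1} + v_{3} + v_{6} = v_{5}  →  sig = (3; 1)
  P={3,5,6}:  v_{3} + v_{5} + v_{6} = v_{4}  →  sig = (3; 1)

so the primitive-relation signature multiset is
{ (2; —),  (2; 1) ×3,  (2; 1,1),  (2; 2),  (3; —),  (3; 1) ×2 }
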